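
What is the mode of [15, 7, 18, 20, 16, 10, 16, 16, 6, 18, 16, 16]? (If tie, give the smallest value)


Count the frequency of each value:
  6 appears 1 time(s)
  7 appears 1 time(s)
  10 appears 1 time(s)
  15 appears 1 time(s)
  16 appears 5 time(s)
  18 appears 2 time(s)
  20 appears 1 time(s)
Maximum frequency is 5.
Only 16 reaches that frequency, so it is the mode.
Final answer: 16


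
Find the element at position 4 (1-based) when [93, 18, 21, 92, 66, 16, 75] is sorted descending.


Sort descending: [93, 92, 75, 66, 21, 18, 16]
The 4th element (1-indexed) is at index 3.
Value = 66
Final answer: 66


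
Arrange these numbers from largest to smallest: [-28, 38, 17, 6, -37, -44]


Original list: [-28, 38, 17, 6, -37, -44]
Repeatedly take the largest remaining element:
  Remaining [-28, 38, 17, 6, -37, -44] -> largest is 38
  Remaining [-28, 17, 6, -37, -44] -> largest is 17
  Remaining [-28, 6, -37, -44] -> largest is 6
  Remaining [-28, -37, -44] -> largest is -28
  Remaining [-37, -44] -> largest is -37
  Remaining [-44] -> largest is -44
Collecting the picks in order gives the descending list.
Final answer: [38, 17, 6, -28, -37, -44]


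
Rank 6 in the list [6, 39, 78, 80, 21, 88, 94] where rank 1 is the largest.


Sort descending: [94, 88, 80, 78, 39, 21, 6]
Find 6 in the sorted list.
6 is at position 7.
Final answer: 7


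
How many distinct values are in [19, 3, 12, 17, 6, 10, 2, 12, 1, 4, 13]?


List all unique values:
Distinct values: [1, 2, 3, 4, 6, 10, 12, 13, 17, 19]
Count = 10
Final answer: 10


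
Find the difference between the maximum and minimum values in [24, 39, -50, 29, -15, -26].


Maximum value: 39
Minimum value: -50
Range = 39 - (-50) = 89
Final answer: 89


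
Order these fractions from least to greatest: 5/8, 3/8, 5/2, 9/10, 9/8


Convert to decimal for comparison:
  5/8 = 0.625
  3/8 = 0.375
  5/2 = 2.5
  9/10 = 0.9
  9/8 = 1.125
Decimals in increasing order: 0.375 < 0.625 < 0.9 < 1.125 < 2.5
Writing each back as its fraction gives the sorted order.
Final answer: 3/8, 5/8, 9/10, 9/8, 5/2


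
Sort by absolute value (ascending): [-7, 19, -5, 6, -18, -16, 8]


Compute absolute values:
  |-7| = 7
  |19| = 19
  |-5| = 5
  |6| = 6
  |-18| = 18
  |-16| = 16
  |8| = 8
Absolute values in increasing order: 5 < 6 < 7 < 8 < 16 < 18 < 19
Listing the original numbers in that order gives the answer.
Final answer: [-5, 6, -7, 8, -16, -18, 19]


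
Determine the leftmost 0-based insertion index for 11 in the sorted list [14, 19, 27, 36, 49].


List is sorted: [14, 19, 27, 36, 49]
We need the leftmost position where 11 can be inserted, i.e. the first index whose element is >= 11 (or the end of the list if none is).
Binary search with low=0, high=5 (0-based indices):
  low=0, high=5, mid=2: a[2]=27 >= 11, so high = 2
  low=0, high=2, mid=1: a[1]=19 >= 11, so high = 1
  low=0, high=1, mid=0: a[0]=14 >= 11, so high = 0
Now low = high = 0, so the insertion index is 0.
Final answer: 0


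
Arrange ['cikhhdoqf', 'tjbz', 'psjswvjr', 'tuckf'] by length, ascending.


Compute lengths:
  'cikhhdoqf' has length 9
  'tjbz' has length 4
  'psjswvjr' has length 8
  'tuckf' has length 5
Lengths in increasing order: 4 < 5 < 8 < 9
Listing the words in that order gives the answer.
Final answer: ['tjbz', 'tuckf', 'psjswvjr', 'cikhhdoqf']


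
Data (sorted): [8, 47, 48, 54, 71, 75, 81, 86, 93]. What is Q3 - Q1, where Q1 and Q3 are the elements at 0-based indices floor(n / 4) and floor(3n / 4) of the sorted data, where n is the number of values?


The data has n = 9 elements.
Q1 index = floor(9 / 4) = floor(2.25) = 2; Q3 index = floor(3 * 9 / 4) = floor(6.75) = 6
Q1 = element at index 2 = 48
Q3 = element at index 6 = 81
IQR = 81 - 48 = 33
Final answer: 33


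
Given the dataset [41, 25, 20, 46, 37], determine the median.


First, sort the list: [20, 25, 37, 41, 46]
The list has 5 elements (odd count).
The middle index is 2 (0-based), and the element there is 37.
Final answer: 37


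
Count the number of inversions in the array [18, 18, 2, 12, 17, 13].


For each element, count the later elements that are smaller than it:
  18 (index 0): smaller elements after it = [2, 12, 17, 13] -> 4
  18 (index 1): smaller elements after it = [2, 12, 17, 13] -> 4
  2 (index 2): smaller elements after it = [] -> 0
  12 (index 3): smaller elements after it = [] -> 0
  17 (index 4): smaller elements after it = [13] -> 1
Total inversions = 4 + 4 + 0 + 0 + 1 = 9
Final answer: 9


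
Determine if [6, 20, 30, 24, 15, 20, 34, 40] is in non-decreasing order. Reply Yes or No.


Check consecutive pairs:
  6 <= 20? True
  20 <= 30? True
  30 <= 24? False
  24 <= 15? False
  15 <= 20? True
  20 <= 34? True
  34 <= 40? True
2 consecutive pair(s) are out of order, so the list is not sorted.
Final answer: No


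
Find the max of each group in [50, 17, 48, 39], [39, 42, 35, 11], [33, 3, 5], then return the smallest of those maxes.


Find max of each group:
  Group 1: [50, 17, 48, 39] -> max = 50
  Group 2: [39, 42, 35, 11] -> max = 42
  Group 3: [33, 3, 5] -> max = 33
Maxes: [50, 42, 33]
Minimum of maxes = 33
Final answer: 33


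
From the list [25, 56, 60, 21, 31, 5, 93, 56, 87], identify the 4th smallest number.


Sort ascending: [5, 21, 25, 31, 56, 56, 60, 87, 93]
The 4th element (1-indexed) is at index 3.
Value = 31
Final answer: 31


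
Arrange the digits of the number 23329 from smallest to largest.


The number 23329 has digits: 2, 3, 3, 2, 9
Sorted: 2, 2, 3, 3, 9
Joining the sorted digits gives the result.
Final answer: 22339


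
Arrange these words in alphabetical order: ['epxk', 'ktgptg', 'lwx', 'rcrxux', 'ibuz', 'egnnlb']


Compare strings character by character (the first differing letter decides):
  'egnnlb' < 'epxk' since 'g' < 'p' at position 2
  'epxk' < 'ibuz' since 'e' < 'i' at position 1
  'ibuz' < 'ktgptg' since 'i' < 'k' at position 1
  'ktgptg' < 'lwx' since 'k' < 'l' at position 1
  'lwx' < 'rcrxux' since 'l' < 'r' at position 1
Chaining these comparisons gives the alphabetical order.
Final answer: ['egnnlb', 'epxk', 'ibuz', 'ktgptg', 'lwx', 'rcrxux']


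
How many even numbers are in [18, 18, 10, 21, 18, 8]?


Check each element:
  18 is even
  18 is even
  10 is even
  21 is odd
  18 is even
  8 is even
Evens: [18, 18, 10, 18, 8]
Count of evens = 5
Final answer: 5


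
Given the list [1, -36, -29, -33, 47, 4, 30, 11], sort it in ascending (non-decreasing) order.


Original list: [1, -36, -29, -33, 47, 4, 30, 11]
Repeatedly take the smallest remaining element:
  Remaining [1, -36, -29, -33, 47, 4, 30, 11] -> smallest is -36
  Remaining [1, -29, -33, 47, 4, 30, 11] -> smallest is -33
  Remaining [1, -29, 47, 4, 30, 11] -> smallest is -29
  Remaining [1, 47, 4, 30, 11] -> smallest is 1
  Remaining [47, 4, 30, 11] -> smallest is 4
  Remaining [47, 30, 11] -> smallest is 11
  Remaining [47, 30] -> smallest is 30
  Remaining [47] -> smallest is 47
Collecting the picks in order gives the sorted list.
Final answer: [-36, -33, -29, 1, 4, 11, 30, 47]


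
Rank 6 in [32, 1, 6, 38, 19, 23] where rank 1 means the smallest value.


Sort ascending: [1, 6, 19, 23, 32, 38]
Find 6 in the sorted list.
6 is at position 2 (1-indexed).
Final answer: 2


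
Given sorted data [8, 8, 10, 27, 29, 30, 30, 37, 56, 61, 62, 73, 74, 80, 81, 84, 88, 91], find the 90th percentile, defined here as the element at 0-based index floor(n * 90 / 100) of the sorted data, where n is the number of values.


The dataset has n = 18 elements.
Index = floor(18 * 90 / 100) = floor(1620 / 100) = floor(16.2) = 16
Counting from index 0 in the sorted data, the element at index 16 is 88.
Final answer: 88


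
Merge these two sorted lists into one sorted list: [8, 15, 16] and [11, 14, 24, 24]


List A: [8, 15, 16]
List B: [11, 14, 24, 24]
Repeatedly compare the front elements and take the smaller:
  8 vs 11 -> take 8
  15 vs 11 -> take 11
  15 vs 14 -> take 14
  15 vs 24 -> take 15
  16 vs 24 -> take 16
  A is exhausted; append the rest of B: [24, 24]
Final answer: [8, 11, 14, 15, 16, 24, 24]


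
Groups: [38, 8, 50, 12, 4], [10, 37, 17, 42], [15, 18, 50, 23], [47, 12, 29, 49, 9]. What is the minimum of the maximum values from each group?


Find max of each group:
  Group 1: [38, 8, 50, 12, 4] -> max = 50
  Group 2: [10, 37, 17, 42] -> max = 42
  Group 3: [15, 18, 50, 23] -> max = 50
  Group 4: [47, 12, 29, 49, 9] -> max = 49
Maxes: [50, 42, 50, 49]
Minimum of maxes = 42
Final answer: 42


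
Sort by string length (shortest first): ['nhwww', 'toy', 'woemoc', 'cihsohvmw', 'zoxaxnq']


Compute lengths:
  'nhwww' has length 5
  'toy' has length 3
  'woemoc' has length 6
  'cihsohvmw' has length 9
  'zoxaxnq' has length 7
Lengths in increasing order: 3 < 5 < 6 < 7 < 9
Listing the words in that order gives the answer.
Final answer: ['toy', 'nhwww', 'woemoc', 'zoxaxnq', 'cihsohvmw']


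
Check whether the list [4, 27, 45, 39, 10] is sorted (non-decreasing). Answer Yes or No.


Check consecutive pairs:
  4 <= 27? True
  27 <= 45? True
  45 <= 39? False
  39 <= 10? False
2 consecutive pair(s) are out of order, so the list is not sorted.
Final answer: No


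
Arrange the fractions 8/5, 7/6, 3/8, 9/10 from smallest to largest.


Convert to decimal for comparison:
  8/5 = 1.6
  7/6 = 1.1667
  3/8 = 0.375
  9/10 = 0.9
Decimals in increasing order: 0.375 < 0.9 < 1.1667 < 1.6
Writing each back as its fraction gives the sorted order.
Final answer: 3/8, 9/10, 7/6, 8/5


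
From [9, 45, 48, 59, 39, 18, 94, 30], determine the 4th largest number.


Sort descending: [94, 59, 48, 45, 39, 30, 18, 9]
The 4th element (1-indexed) is at index 3.
Value = 45
Final answer: 45


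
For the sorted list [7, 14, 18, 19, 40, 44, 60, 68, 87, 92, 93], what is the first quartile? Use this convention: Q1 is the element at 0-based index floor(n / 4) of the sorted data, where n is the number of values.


The list has n = 11 elements.
Q1 index = floor(11 / 4) = floor(2.75) = 2
Counting from index 0 in the sorted data, the element at index 2 is 18.
Final answer: 18


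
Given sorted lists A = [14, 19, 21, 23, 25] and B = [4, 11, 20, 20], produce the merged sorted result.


List A: [14, 19, 21, 23, 25]
List B: [4, 11, 20, 20]
Repeatedly compare the front elements and take the smaller:
  14 vs 4 -> take 4
  14 vs 11 -> take 11
  14 vs 20 -> take 14
  19 vs 20 -> take 19
  21 vs 20 -> take 20
  21 vs 20 -> take 20
  B is exhausted; append the rest of A: [21, 23, 25]
Final answer: [4, 11, 14, 19, 20, 20, 21, 23, 25]


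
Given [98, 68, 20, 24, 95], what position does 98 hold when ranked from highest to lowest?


Sort descending: [98, 95, 68, 24, 20]
Find 98 in the sorted list.
98 is at position 1.
Final answer: 1


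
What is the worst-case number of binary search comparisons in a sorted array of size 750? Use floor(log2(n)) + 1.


Binary search halves the search space each step.
Maximum comparisons = floor(log2(750)) + 1
log2(750) = 9.5507
floor(log2(750)) = 9, so 9 + 1 = 10
Final answer: 10


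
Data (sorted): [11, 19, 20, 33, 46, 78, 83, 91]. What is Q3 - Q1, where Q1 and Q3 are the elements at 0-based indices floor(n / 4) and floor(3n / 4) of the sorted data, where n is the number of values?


The data has n = 8 elements.
Q1 index = floor(8 / 4) = floor(2) = 2; Q3 index = floor(3 * 8 / 4) = floor(6) = 6
Q1 = element at index 2 = 20
Q3 = element at index 6 = 83
IQR = 83 - 20 = 63
Final answer: 63


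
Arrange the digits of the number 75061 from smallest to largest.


The number 75061 has digits: 7, 5, 0, 6, 1
Sorted: 0, 1, 5, 6, 7
Joining the sorted digits gives the result.
Final answer: 01567


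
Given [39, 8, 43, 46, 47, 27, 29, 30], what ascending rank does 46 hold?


Sort ascending: [8, 27, 29, 30, 39, 43, 46, 47]
Find 46 in the sorted list.
46 is at position 7 (1-indexed).
Final answer: 7


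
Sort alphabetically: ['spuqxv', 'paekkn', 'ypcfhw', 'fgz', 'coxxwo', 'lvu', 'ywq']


Compare strings character by character (the first differing letter decides):
  'coxxwo' < 'fgz' since 'c' < 'f' at position 1
  'fgz' < 'lvu' since 'f' < 'l' at position 1
  'lvu' < 'paekkn' since 'l' < 'p' at position 1
  'paekkn' < 'spuqxv' since 'p' < 's' at position 1
  'spuqxv' < 'ypcfhw' since 's' < 'y' at position 1
  'ypcfhw' < 'ywq' since 'p' < 'w' at position 2
Chaining these comparisons gives the alphabetical order.
Final answer: ['coxxwo', 'fgz', 'lvu', 'paekkn', 'spuqxv', 'ypcfhw', 'ywq']


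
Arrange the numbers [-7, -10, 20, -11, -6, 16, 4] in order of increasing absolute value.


Compute absolute values:
  |-7| = 7
  |-10| = 10
  |20| = 20
  |-11| = 11
  |-6| = 6
  |16| = 16
  |4| = 4
Absolute values in increasing order: 4 < 6 < 7 < 10 < 11 < 16 < 20
Listing the original numbers in that order gives the answer.
Final answer: [4, -6, -7, -10, -11, 16, 20]


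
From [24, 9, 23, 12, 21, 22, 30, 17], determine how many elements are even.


Check each element:
  24 is even
  9 is odd
  23 is odd
  12 is even
  21 is odd
  22 is even
  30 is even
  17 is odd
Evens: [24, 12, 22, 30]
Count of evens = 4
Final answer: 4


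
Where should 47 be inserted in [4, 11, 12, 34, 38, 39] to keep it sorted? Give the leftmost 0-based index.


List is sorted: [4, 11, 12, 34, 38, 39]
We need the leftmost position where 47 can be inserted, i.e. the first index whose element is >= 47 (or the end of the list if none is).
Binary search with low=0, high=6 (0-based indices):
  low=0, high=6, mid=3: a[3]=34 < 47, so low = 4
  low=4, high=6, mid=5: a[5]=39 < 47, so low = 6
Now low = high = 6, so the insertion index is 6.
Final answer: 6


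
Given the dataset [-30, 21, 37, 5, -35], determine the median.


First, sort the list: [-35, -30, 5, 21, 37]
The list has 5 elements (odd count).
The middle index is 2 (0-based), and the element there is 5.
Final answer: 5


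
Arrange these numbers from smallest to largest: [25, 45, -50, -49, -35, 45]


Original list: [25, 45, -50, -49, -35, 45]
Repeatedly take the smallest remaining element:
  Remaining [25, 45, -50, -49, -35, 45] -> smallest is -50
  Remaining [25, 45, -49, -35, 45] -> smallest is -49
  Remaining [25, 45, -35, 45] -> smallest is -35
  Remaining [25, 45, 45] -> smallest is 25
  Remaining [45, 45] -> smallest is 45
  Remaining [45] -> smallest is 45
Collecting the picks in order gives the sorted list.
Final answer: [-50, -49, -35, 25, 45, 45]


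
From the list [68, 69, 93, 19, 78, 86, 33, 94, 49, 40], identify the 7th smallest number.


Sort ascending: [19, 33, 40, 49, 68, 69, 78, 86, 93, 94]
The 7th element (1-indexed) is at index 6.
Value = 78
Final answer: 78


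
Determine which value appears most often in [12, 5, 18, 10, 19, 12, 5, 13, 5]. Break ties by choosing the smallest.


Count the frequency of each value:
  5 appears 3 time(s)
  10 appears 1 time(s)
  12 appears 2 time(s)
  13 appears 1 time(s)
  18 appears 1 time(s)
  19 appears 1 time(s)
Maximum frequency is 3.
Only 5 reaches that frequency, so it is the mode.
Final answer: 5


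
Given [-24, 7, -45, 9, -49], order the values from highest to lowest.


Original list: [-24, 7, -45, 9, -49]
Repeatedly take the largest remaining element:
  Remaining [-24, 7, -45, 9, -49] -> largest is 9
  Remaining [-24, 7, -45, -49] -> largest is 7
  Remaining [-24, -45, -49] -> largest is -24
  Remaining [-45, -49] -> largest is -45
  Remaining [-49] -> largest is -49
Collecting the picks in order gives the descending list.
Final answer: [9, 7, -24, -45, -49]


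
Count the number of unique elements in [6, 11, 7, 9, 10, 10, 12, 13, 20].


List all unique values:
Distinct values: [6, 7, 9, 10, 11, 12, 13, 20]
Count = 8
Final answer: 8


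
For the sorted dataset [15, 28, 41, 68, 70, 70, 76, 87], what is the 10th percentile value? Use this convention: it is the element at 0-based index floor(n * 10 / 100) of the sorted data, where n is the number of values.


The dataset has n = 8 elements.
Index = floor(8 * 10 / 100) = floor(80 / 100) = floor(0.8) = 0
Counting from index 0 in the sorted data, the element at index 0 is 15.
Final answer: 15


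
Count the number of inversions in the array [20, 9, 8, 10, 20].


For each element, count the later elements that are smaller than it:
  20 (index 0): smaller elements after it = [9, 8, 10] -> 3
  9 (index 1): smaller elements after it = [8] -> 1
  8 (index 2): smaller elements after it = [] -> 0
  10 (index 3): smaller elements after it = [] -> 0
Total inversions = 3 + 1 + 0 + 0 = 4
Final answer: 4


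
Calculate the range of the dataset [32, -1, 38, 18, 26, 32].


Maximum value: 38
Minimum value: -1
Range = 38 - (-1) = 39
Final answer: 39


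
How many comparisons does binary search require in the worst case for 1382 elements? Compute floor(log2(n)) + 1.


Binary search halves the search space each step.
Maximum comparisons = floor(log2(1382)) + 1
log2(1382) = 10.4325
floor(log2(1382)) = 10, so 10 + 1 = 11
Final answer: 11


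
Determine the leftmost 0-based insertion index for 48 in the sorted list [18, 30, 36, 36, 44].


List is sorted: [18, 30, 36, 36, 44]
We need the leftmost position where 48 can be inserted, i.e. the first index whose element is >= 48 (or the end of the list if none is).
Binary search with low=0, high=5 (0-based indices):
  low=0, high=5, mid=2: a[2]=36 < 48, so low = 3
  low=3, high=5, mid=4: a[4]=44 < 48, so low = 5
Now low = high = 5, so the insertion index is 5.
Final answer: 5


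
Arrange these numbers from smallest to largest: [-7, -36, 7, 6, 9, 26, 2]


Original list: [-7, -36, 7, 6, 9, 26, 2]
Repeatedly take the smallest remaining element:
  Remaining [-7, -36, 7, 6, 9, 26, 2] -> smallest is -36
  Remaining [-7, 7, 6, 9, 26, 2] -> smallest is -7
  Remaining [7, 6, 9, 26, 2] -> smallest is 2
  Remaining [7, 6, 9, 26] -> smallest is 6
  Remaining [7, 9, 26] -> smallest is 7
  Remaining [9, 26] -> smallest is 9
  Remaining [26] -> smallest is 26
Collecting the picks in order gives the sorted list.
Final answer: [-36, -7, 2, 6, 7, 9, 26]


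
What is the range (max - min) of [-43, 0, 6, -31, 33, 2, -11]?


Maximum value: 33
Minimum value: -43
Range = 33 - (-43) = 76
Final answer: 76


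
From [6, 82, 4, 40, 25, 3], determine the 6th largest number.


Sort descending: [82, 40, 25, 6, 4, 3]
The 6th element (1-indexed) is at index 5.
Value = 3
Final answer: 3


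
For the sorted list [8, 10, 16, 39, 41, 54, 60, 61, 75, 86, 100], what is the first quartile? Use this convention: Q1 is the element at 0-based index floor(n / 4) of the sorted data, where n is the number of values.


The list has n = 11 elements.
Q1 index = floor(11 / 4) = floor(2.75) = 2
Counting from index 0 in the sorted data, the element at index 2 is 16.
Final answer: 16


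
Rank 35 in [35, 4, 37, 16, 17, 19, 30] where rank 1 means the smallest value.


Sort ascending: [4, 16, 17, 19, 30, 35, 37]
Find 35 in the sorted list.
35 is at position 6 (1-indexed).
Final answer: 6


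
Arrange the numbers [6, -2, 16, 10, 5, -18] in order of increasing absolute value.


Compute absolute values:
  |6| = 6
  |-2| = 2
  |16| = 16
  |10| = 10
  |5| = 5
  |-18| = 18
Absolute values in increasing order: 2 < 5 < 6 < 10 < 16 < 18
Listing the original numbers in that order gives the answer.
Final answer: [-2, 5, 6, 10, 16, -18]


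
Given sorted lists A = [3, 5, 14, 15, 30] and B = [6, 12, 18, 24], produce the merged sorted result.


List A: [3, 5, 14, 15, 30]
List B: [6, 12, 18, 24]
Repeatedly compare the front elements and take the smaller:
  3 vs 6 -> take 3
  5 vs 6 -> take 5
  14 vs 6 -> take 6
  14 vs 12 -> take 12
  14 vs 18 -> take 14
  15 vs 18 -> take 15
  30 vs 18 -> take 18
  30 vs 24 -> take 24
  B is exhausted; append the rest of A: [30]
Final answer: [3, 5, 6, 12, 14, 15, 18, 24, 30]


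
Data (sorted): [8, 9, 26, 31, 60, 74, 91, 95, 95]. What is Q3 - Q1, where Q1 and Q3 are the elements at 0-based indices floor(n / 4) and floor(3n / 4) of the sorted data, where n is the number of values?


The data has n = 9 elements.
Q1 index = floor(9 / 4) = floor(2.25) = 2; Q3 index = floor(3 * 9 / 4) = floor(6.75) = 6
Q1 = element at index 2 = 26
Q3 = element at index 6 = 91
IQR = 91 - 26 = 65
Final answer: 65


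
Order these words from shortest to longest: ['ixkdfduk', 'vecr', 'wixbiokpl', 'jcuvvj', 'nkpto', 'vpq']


Compute lengths:
  'ixkdfduk' has length 8
  'vecr' has length 4
  'wixbiokpl' has length 9
  'jcuvvj' has length 6
  'nkpto' has length 5
  'vpq' has length 3
Lengths in increasing order: 3 < 4 < 5 < 6 < 8 < 9
Listing the words in that order gives the answer.
Final answer: ['vpq', 'vecr', 'nkpto', 'jcuvvj', 'ixkdfduk', 'wixbiokpl']


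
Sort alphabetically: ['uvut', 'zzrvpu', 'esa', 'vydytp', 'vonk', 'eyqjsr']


Compare strings character by character (the first differing letter decides):
  'esa' < 'eyqjsr' since 's' < 'y' at position 2
  'eyqjsr' < 'uvut' since 'e' < 'u' at position 1
  'uvut' < 'vonk' since 'u' < 'v' at position 1
  'vonk' < 'vydytp' since 'o' < 'y' at position 2
  'vydytp' < 'zzrvpu' since 'v' < 'z' at position 1
Chaining these comparisons gives the alphabetical order.
Final answer: ['esa', 'eyqjsr', 'uvut', 'vonk', 'vydytp', 'zzrvpu']


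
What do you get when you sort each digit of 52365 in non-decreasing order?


The number 52365 has digits: 5, 2, 3, 6, 5
Sorted: 2, 3, 5, 5, 6
Joining the sorted digits gives the result.
Final answer: 23556


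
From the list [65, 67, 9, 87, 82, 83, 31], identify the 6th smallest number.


Sort ascending: [9, 31, 65, 67, 82, 83, 87]
The 6th element (1-indexed) is at index 5.
Value = 83
Final answer: 83


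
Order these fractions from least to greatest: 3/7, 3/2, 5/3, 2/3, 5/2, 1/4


Convert to decimal for comparison:
  3/7 = 0.4286
  3/2 = 1.5
  5/3 = 1.6667
  2/3 = 0.6667
  5/2 = 2.5
  1/4 = 0.25
Decimals in increasing order: 0.25 < 0.4286 < 0.6667 < 1.5 < 1.6667 < 2.5
Writing each back as its fraction gives the sorted order.
Final answer: 1/4, 3/7, 2/3, 3/2, 5/3, 5/2


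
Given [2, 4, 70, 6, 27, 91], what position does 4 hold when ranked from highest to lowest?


Sort descending: [91, 70, 27, 6, 4, 2]
Find 4 in the sorted list.
4 is at position 5.
Final answer: 5


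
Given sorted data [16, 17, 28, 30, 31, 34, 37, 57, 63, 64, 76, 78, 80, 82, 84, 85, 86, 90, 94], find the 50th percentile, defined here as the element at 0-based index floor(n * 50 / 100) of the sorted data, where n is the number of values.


The dataset has n = 19 elements.
Index = floor(19 * 50 / 100) = floor(950 / 100) = floor(9.5) = 9
Counting from index 0 in the sorted data, the element at index 9 is 64.
Final answer: 64


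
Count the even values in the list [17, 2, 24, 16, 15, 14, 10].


Check each element:
  17 is odd
  2 is even
  24 is even
  16 is even
  15 is odd
  14 is even
  10 is even
Evens: [2, 24, 16, 14, 10]
Count of evens = 5
Final answer: 5


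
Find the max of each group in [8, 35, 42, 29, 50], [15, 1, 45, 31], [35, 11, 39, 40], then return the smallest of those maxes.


Find max of each group:
  Group 1: [8, 35, 42, 29, 50] -> max = 50
  Group 2: [15, 1, 45, 31] -> max = 45
  Group 3: [35, 11, 39, 40] -> max = 40
Maxes: [50, 45, 40]
Minimum of maxes = 40
Final answer: 40


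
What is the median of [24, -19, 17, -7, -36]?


First, sort the list: [-36, -19, -7, 17, 24]
The list has 5 elements (odd count).
The middle index is 2 (0-based), and the element there is -7.
Final answer: -7


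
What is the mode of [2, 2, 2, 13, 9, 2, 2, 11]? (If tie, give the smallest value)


Count the frequency of each value:
  2 appears 5 time(s)
  9 appears 1 time(s)
  11 appears 1 time(s)
  13 appears 1 time(s)
Maximum frequency is 5.
Only 2 reaches that frequency, so it is the mode.
Final answer: 2


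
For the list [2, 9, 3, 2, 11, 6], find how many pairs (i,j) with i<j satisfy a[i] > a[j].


For each element, count the later elements that are smaller than it:
  2 (index 0): smaller elements after it = [] -> 0
  9 (index 1): smaller elements after it = [3, 2, 6] -> 3
  3 (index 2): smaller elements after it = [2] -> 1
  2 (index 3): smaller elements after it = [] -> 0
  11 (index 4): smaller elements after it = [6] -> 1
Total inversions = 0 + 3 + 1 + 0 + 1 = 5
Final answer: 5


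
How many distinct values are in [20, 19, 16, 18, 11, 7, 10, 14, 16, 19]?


List all unique values:
Distinct values: [7, 10, 11, 14, 16, 18, 19, 20]
Count = 8
Final answer: 8


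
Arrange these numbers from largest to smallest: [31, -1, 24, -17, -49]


Original list: [31, -1, 24, -17, -49]
Repeatedly take the largest remaining element:
  Remaining [31, -1, 24, -17, -49] -> largest is 31
  Remaining [-1, 24, -17, -49] -> largest is 24
  Remaining [-1, -17, -49] -> largest is -1
  Remaining [-17, -49] -> largest is -17
  Remaining [-49] -> largest is -49
Collecting the picks in order gives the descending list.
Final answer: [31, 24, -1, -17, -49]


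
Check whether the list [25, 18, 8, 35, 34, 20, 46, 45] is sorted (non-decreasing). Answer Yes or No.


Check consecutive pairs:
  25 <= 18? False
  18 <= 8? False
  8 <= 35? True
  35 <= 34? False
  34 <= 20? False
  20 <= 46? True
  46 <= 45? False
5 consecutive pair(s) are out of order, so the list is not sorted.
Final answer: No


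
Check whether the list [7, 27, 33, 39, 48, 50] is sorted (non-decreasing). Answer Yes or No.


Check consecutive pairs:
  7 <= 27? True
  27 <= 33? True
  33 <= 39? True
  39 <= 48? True
  48 <= 50? True
Every consecutive pair is in order, so the list is non-decreasing.
Final answer: Yes


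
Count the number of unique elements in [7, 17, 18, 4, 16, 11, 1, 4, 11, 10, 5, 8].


List all unique values:
Distinct values: [1, 4, 5, 7, 8, 10, 11, 16, 17, 18]
Count = 10
Final answer: 10


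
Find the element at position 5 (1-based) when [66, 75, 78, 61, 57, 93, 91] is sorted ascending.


Sort ascending: [57, 61, 66, 75, 78, 91, 93]
The 5th element (1-indexed) is at index 4.
Value = 78
Final answer: 78


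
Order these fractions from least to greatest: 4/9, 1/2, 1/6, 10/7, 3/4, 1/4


Convert to decimal for comparison:
  4/9 = 0.4444
  1/2 = 0.5
  1/6 = 0.1667
  10/7 = 1.4286
  3/4 = 0.75
  1/4 = 0.25
Decimals in increasing order: 0.1667 < 0.25 < 0.4444 < 0.5 < 0.75 < 1.4286
Writing each back as its fraction gives the sorted order.
Final answer: 1/6, 1/4, 4/9, 1/2, 3/4, 10/7


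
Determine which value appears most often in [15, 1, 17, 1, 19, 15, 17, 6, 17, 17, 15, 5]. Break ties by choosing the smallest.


Count the frequency of each value:
  1 appears 2 time(s)
  5 appears 1 time(s)
  6 appears 1 time(s)
  15 appears 3 time(s)
  17 appears 4 time(s)
  19 appears 1 time(s)
Maximum frequency is 4.
Only 17 reaches that frequency, so it is the mode.
Final answer: 17


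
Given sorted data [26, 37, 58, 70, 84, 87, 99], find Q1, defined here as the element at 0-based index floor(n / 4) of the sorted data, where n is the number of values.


The list has n = 7 elements.
Q1 index = floor(7 / 4) = floor(1.75) = 1
Counting from index 0 in the sorted data, the element at index 1 is 37.
Final answer: 37


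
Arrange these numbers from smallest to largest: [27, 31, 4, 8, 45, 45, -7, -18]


Original list: [27, 31, 4, 8, 45, 45, -7, -18]
Repeatedly take the smallest remaining element:
  Remaining [27, 31, 4, 8, 45, 45, -7, -18] -> smallest is -18
  Remaining [27, 31, 4, 8, 45, 45, -7] -> smallest is -7
  Remaining [27, 31, 4, 8, 45, 45] -> smallest is 4
  Remaining [27, 31, 8, 45, 45] -> smallest is 8
  Remaining [27, 31, 45, 45] -> smallest is 27
  Remaining [31, 45, 45] -> smallest is 31
  Remaining [45, 45] -> smallest is 45
  Remaining [45] -> smallest is 45
Collecting the picks in order gives the sorted list.
Final answer: [-18, -7, 4, 8, 27, 31, 45, 45]


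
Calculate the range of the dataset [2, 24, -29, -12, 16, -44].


Maximum value: 24
Minimum value: -44
Range = 24 - (-44) = 68
Final answer: 68


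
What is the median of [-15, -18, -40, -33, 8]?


First, sort the list: [-40, -33, -18, -15, 8]
The list has 5 elements (odd count).
The middle index is 2 (0-based), and the element there is -18.
Final answer: -18


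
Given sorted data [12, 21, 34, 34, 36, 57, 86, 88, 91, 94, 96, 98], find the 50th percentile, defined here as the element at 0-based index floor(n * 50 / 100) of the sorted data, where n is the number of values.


The dataset has n = 12 elements.
Index = floor(12 * 50 / 100) = floor(600 / 100) = floor(6) = 6
Counting from index 0 in the sorted data, the element at index 6 is 86.
Final answer: 86


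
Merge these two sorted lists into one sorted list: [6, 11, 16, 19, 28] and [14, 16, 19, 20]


List A: [6, 11, 16, 19, 28]
List B: [14, 16, 19, 20]
Repeatedly compare the front elements and take the smaller:
  6 vs 14 -> take 6
  11 vs 14 -> take 11
  16 vs 14 -> take 14
  16 vs 16 -> take 16
  19 vs 16 -> take 16
  19 vs 19 -> take 19
  28 vs 19 -> take 19
  28 vs 20 -> take 20
  B is exhausted; append the rest of A: [28]
Final answer: [6, 11, 14, 16, 16, 19, 19, 20, 28]


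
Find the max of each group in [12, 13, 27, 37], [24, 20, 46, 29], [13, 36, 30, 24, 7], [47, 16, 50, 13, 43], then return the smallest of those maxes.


Find max of each group:
  Group 1: [12, 13, 27, 37] -> max = 37
  Group 2: [24, 20, 46, 29] -> max = 46
  Group 3: [13, 36, 30, 24, 7] -> max = 36
  Group 4: [47, 16, 50, 13, 43] -> max = 50
Maxes: [37, 46, 36, 50]
Minimum of maxes = 36
Final answer: 36


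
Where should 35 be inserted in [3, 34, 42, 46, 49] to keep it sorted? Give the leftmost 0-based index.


List is sorted: [3, 34, 42, 46, 49]
We need the leftmost position where 35 can be inserted, i.e. the first index whose element is >= 35 (or the end of the list if none is).
Binary search with low=0, high=5 (0-based indices):
  low=0, high=5, mid=2: a[2]=42 >= 35, so high = 2
  low=0, high=2, mid=1: a[1]=34 < 35, so low = 2
Now low = high = 2, so the insertion index is 2.
Final answer: 2


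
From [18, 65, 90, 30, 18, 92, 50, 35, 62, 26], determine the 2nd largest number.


Sort descending: [92, 90, 65, 62, 50, 35, 30, 26, 18, 18]
The 2nd element (1-indexed) is at index 1.
Value = 90
Final answer: 90


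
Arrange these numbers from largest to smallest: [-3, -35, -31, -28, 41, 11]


Original list: [-3, -35, -31, -28, 41, 11]
Repeatedly take the largest remaining element:
  Remaining [-3, -35, -31, -28, 41, 11] -> largest is 41
  Remaining [-3, -35, -31, -28, 11] -> largest is 11
  Remaining [-3, -35, -31, -28] -> largest is -3
  Remaining [-35, -31, -28] -> largest is -28
  Remaining [-35, -31] -> largest is -31
  Remaining [-35] -> largest is -35
Collecting the picks in order gives the descending list.
Final answer: [41, 11, -3, -28, -31, -35]


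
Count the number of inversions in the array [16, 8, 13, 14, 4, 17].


For each element, count the later elements that are smaller than it:
  16 (index 0): smaller elements after it = [8, 13, 14, 4] -> 4
  8 (index 1): smaller elements after it = [4] -> 1
  13 (index 2): smaller elements after it = [4] -> 1
  14 (index 3): smaller elements after it = [4] -> 1
  4 (index 4): smaller elements after it = [] -> 0
Total inversions = 4 + 1 + 1 + 1 + 0 = 7
Final answer: 7


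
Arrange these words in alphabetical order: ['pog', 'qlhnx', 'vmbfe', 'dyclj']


Compare strings character by character (the first differing letter decides):
  'dyclj' < 'pog' since 'd' < 'p' at position 1
  'pog' < 'qlhnx' since 'p' < 'q' at position 1
  'qlhnx' < 'vmbfe' since 'q' < 'v' at position 1
Chaining these comparisons gives the alphabetical order.
Final answer: ['dyclj', 'pog', 'qlhnx', 'vmbfe']


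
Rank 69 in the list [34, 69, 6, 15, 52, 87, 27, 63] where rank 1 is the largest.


Sort descending: [87, 69, 63, 52, 34, 27, 15, 6]
Find 69 in the sorted list.
69 is at position 2.
Final answer: 2


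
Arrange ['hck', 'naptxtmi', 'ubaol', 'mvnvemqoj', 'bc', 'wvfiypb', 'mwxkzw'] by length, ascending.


Compute lengths:
  'hck' has length 3
  'naptxtmi' has length 8
  'ubaol' has length 5
  'mvnvemqoj' has length 9
  'bc' has length 2
  'wvfiypb' has length 7
  'mwxkzw' has length 6
Lengths in increasing order: 2 < 3 < 5 < 6 < 7 < 8 < 9
Listing the words in that order gives the answer.
Final answer: ['bc', 'hck', 'ubaol', 'mwxkzw', 'wvfiypb', 'naptxtmi', 'mvnvemqoj']


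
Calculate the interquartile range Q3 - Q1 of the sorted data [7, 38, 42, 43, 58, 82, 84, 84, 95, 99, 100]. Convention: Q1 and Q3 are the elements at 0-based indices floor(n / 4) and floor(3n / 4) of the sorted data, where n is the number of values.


The data has n = 11 elements.
Q1 index = floor(11 / 4) = floor(2.75) = 2; Q3 index = floor(3 * 11 / 4) = floor(8.25) = 8
Q1 = element at index 2 = 42
Q3 = element at index 8 = 95
IQR = 95 - 42 = 53
Final answer: 53


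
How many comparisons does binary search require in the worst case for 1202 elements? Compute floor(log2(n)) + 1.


Binary search halves the search space each step.
Maximum comparisons = floor(log2(1202)) + 1
log2(1202) = 10.2312
floor(log2(1202)) = 10, so 10 + 1 = 11
Final answer: 11


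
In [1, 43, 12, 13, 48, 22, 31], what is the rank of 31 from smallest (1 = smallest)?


Sort ascending: [1, 12, 13, 22, 31, 43, 48]
Find 31 in the sorted list.
31 is at position 5 (1-indexed).
Final answer: 5


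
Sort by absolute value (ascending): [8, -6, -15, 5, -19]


Compute absolute values:
  |8| = 8
  |-6| = 6
  |-15| = 15
  |5| = 5
  |-19| = 19
Absolute values in increasing order: 5 < 6 < 8 < 15 < 19
Listing the original numbers in that order gives the answer.
Final answer: [5, -6, 8, -15, -19]


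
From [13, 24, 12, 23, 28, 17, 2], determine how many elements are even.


Check each element:
  13 is odd
  24 is even
  12 is even
  23 is odd
  28 is even
  17 is odd
  2 is even
Evens: [24, 12, 28, 2]
Count of evens = 4
Final answer: 4


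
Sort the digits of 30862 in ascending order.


The number 30862 has digits: 3, 0, 8, 6, 2
Sorted: 0, 2, 3, 6, 8
Joining the sorted digits gives the result.
Final answer: 02368


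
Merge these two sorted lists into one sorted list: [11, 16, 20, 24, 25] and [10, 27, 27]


List A: [11, 16, 20, 24, 25]
List B: [10, 27, 27]
Repeatedly compare the front elements and take the smaller:
  11 vs 10 -> take 10
  11 vs 27 -> take 11
  16 vs 27 -> take 16
  20 vs 27 -> take 20
  24 vs 27 -> take 24
  25 vs 27 -> take 25
  A is exhausted; append the rest of B: [27, 27]
Final answer: [10, 11, 16, 20, 24, 25, 27, 27]


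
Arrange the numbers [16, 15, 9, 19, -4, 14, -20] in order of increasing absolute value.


Compute absolute values:
  |16| = 16
  |15| = 15
  |9| = 9
  |19| = 19
  |-4| = 4
  |14| = 14
  |-20| = 20
Absolute values in increasing order: 4 < 9 < 14 < 15 < 16 < 19 < 20
Listing the original numbers in that order gives the answer.
Final answer: [-4, 9, 14, 15, 16, 19, -20]


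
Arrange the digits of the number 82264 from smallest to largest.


The number 82264 has digits: 8, 2, 2, 6, 4
Sorted: 2, 2, 4, 6, 8
Joining the sorted digits gives the result.
Final answer: 22468


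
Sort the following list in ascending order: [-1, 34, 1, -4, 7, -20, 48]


Original list: [-1, 34, 1, -4, 7, -20, 48]
Repeatedly take the smallest remaining element:
  Remaining [-1, 34, 1, -4, 7, -20, 48] -> smallest is -20
  Remaining [-1, 34, 1, -4, 7, 48] -> smallest is -4
  Remaining [-1, 34, 1, 7, 48] -> smallest is -1
  Remaining [34, 1, 7, 48] -> smallest is 1
  Remaining [34, 7, 48] -> smallest is 7
  Remaining [34, 48] -> smallest is 34
  Remaining [48] -> smallest is 48
Collecting the picks in order gives the sorted list.
Final answer: [-20, -4, -1, 1, 7, 34, 48]


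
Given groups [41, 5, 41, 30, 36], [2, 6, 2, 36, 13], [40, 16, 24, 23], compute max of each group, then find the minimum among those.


Find max of each group:
  Group 1: [41, 5, 41, 30, 36] -> max = 41
  Group 2: [2, 6, 2, 36, 13] -> max = 36
  Group 3: [40, 16, 24, 23] -> max = 40
Maxes: [41, 36, 40]
Minimum of maxes = 36
Final answer: 36


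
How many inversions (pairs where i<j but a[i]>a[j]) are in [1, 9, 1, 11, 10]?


For each element, count the later elements that are smaller than it:
  1 (index 0): smaller elements after it = [] -> 0
  9 (index 1): smaller elements after it = [1] -> 1
  1 (index 2): smaller elements after it = [] -> 0
  11 (index 3): smaller elements after it = [10] -> 1
Total inversions = 0 + 1 + 0 + 1 = 2
Final answer: 2


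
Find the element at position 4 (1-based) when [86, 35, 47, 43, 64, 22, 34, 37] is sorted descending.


Sort descending: [86, 64, 47, 43, 37, 35, 34, 22]
The 4th element (1-indexed) is at index 3.
Value = 43
Final answer: 43


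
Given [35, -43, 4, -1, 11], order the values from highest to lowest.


Original list: [35, -43, 4, -1, 11]
Repeatedly take the largest remaining element:
  Remaining [35, -43, 4, -1, 11] -> largest is 35
  Remaining [-43, 4, -1, 11] -> largest is 11
  Remaining [-43, 4, -1] -> largest is 4
  Remaining [-43, -1] -> largest is -1
  Remaining [-43] -> largest is -43
Collecting the picks in order gives the descending list.
Final answer: [35, 11, 4, -1, -43]


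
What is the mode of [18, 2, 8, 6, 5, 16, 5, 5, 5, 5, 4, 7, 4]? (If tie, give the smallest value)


Count the frequency of each value:
  2 appears 1 time(s)
  4 appears 2 time(s)
  5 appears 5 time(s)
  6 appears 1 time(s)
  7 appears 1 time(s)
  8 appears 1 time(s)
  16 appears 1 time(s)
  18 appears 1 time(s)
Maximum frequency is 5.
Only 5 reaches that frequency, so it is the mode.
Final answer: 5


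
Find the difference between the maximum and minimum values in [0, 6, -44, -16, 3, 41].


Maximum value: 41
Minimum value: -44
Range = 41 - (-44) = 85
Final answer: 85


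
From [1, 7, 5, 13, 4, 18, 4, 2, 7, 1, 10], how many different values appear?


List all unique values:
Distinct values: [1, 2, 4, 5, 7, 10, 13, 18]
Count = 8
Final answer: 8


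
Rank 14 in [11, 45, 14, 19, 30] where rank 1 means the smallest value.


Sort ascending: [11, 14, 19, 30, 45]
Find 14 in the sorted list.
14 is at position 2 (1-indexed).
Final answer: 2


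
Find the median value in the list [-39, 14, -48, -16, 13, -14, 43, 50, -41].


First, sort the list: [-48, -41, -39, -16, -14, 13, 14, 43, 50]
The list has 9 elements (odd count).
The middle index is 4 (0-based), and the element there is -14.
Final answer: -14


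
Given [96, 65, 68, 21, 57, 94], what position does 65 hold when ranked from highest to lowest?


Sort descending: [96, 94, 68, 65, 57, 21]
Find 65 in the sorted list.
65 is at position 4.
Final answer: 4


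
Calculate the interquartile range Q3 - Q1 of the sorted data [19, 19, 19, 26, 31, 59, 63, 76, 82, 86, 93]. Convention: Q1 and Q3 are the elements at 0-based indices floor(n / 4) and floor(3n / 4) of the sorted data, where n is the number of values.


The data has n = 11 elements.
Q1 index = floor(11 / 4) = floor(2.75) = 2; Q3 index = floor(3 * 11 / 4) = floor(8.25) = 8
Q1 = element at index 2 = 19
Q3 = element at index 8 = 82
IQR = 82 - 19 = 63
Final answer: 63


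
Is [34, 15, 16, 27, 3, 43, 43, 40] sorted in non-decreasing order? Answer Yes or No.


Check consecutive pairs:
  34 <= 15? False
  15 <= 16? True
  16 <= 27? True
  27 <= 3? False
  3 <= 43? True
  43 <= 43? True
  43 <= 40? False
3 consecutive pair(s) are out of order, so the list is not sorted.
Final answer: No


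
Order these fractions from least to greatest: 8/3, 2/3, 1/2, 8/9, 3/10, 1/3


Convert to decimal for comparison:
  8/3 = 2.6667
  2/3 = 0.6667
  1/2 = 0.5
  8/9 = 0.8889
  3/10 = 0.3
  1/3 = 0.3333
Decimals in increasing order: 0.3 < 0.3333 < 0.5 < 0.6667 < 0.8889 < 2.6667
Writing each back as its fraction gives the sorted order.
Final answer: 3/10, 1/3, 1/2, 2/3, 8/9, 8/3


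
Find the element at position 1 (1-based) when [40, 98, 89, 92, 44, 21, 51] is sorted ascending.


Sort ascending: [21, 40, 44, 51, 89, 92, 98]
The 1st element (1-indexed) is at index 0.
Value = 21
Final answer: 21
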